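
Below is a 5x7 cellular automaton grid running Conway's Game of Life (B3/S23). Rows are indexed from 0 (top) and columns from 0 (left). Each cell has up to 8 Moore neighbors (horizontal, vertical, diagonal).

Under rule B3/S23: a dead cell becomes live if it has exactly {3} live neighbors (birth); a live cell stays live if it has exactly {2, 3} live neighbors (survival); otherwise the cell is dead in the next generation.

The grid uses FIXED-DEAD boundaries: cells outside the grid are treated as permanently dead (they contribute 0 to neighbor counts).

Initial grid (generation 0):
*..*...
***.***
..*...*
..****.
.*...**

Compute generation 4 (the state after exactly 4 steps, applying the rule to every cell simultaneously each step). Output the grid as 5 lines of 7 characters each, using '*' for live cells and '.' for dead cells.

Answer: .......
.....**
......*
.....**
.......

Derivation:
Simulating step by step:
Generation 0 (given above): 17 live cells
Generation 1: 19 live cells
*.****.
*.*.***
......*
.****..
..**.**
Generation 2: 10 live cells
..*...*
..*...*
......*
.*..*.*
.*...*.
Generation 3: 5 live cells
.......
.....**
......*
......*
.....*.
Generation 4: 5 live cells
(generation 4 grid is the final answer)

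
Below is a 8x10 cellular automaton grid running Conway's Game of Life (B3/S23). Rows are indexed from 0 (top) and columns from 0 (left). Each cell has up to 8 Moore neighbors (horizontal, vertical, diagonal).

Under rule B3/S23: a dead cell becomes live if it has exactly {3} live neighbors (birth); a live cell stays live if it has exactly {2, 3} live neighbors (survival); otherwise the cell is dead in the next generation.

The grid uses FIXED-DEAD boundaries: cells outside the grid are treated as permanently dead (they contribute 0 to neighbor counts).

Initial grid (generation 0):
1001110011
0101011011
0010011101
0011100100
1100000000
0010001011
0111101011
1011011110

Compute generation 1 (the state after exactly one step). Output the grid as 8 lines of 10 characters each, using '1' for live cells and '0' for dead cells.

Simulating step by step:
Generation 0 (given above): 41 live cells
Generation 1: 29 live cells
(generation 1 grid is the final answer)

Answer: 0011011111
0101000000
0100000001
0011110110
0100000110
1000010011
0000100000
0000011011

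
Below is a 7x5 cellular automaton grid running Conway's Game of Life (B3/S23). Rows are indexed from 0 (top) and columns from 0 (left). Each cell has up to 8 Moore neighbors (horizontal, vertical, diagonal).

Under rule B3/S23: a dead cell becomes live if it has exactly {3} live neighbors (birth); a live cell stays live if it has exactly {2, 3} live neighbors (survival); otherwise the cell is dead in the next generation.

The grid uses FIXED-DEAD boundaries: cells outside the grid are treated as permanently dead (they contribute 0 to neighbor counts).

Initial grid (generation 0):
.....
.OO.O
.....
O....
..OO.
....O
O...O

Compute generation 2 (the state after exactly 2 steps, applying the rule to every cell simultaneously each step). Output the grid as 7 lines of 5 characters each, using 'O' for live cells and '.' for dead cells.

Simulating step by step:
Generation 0 (given above): 9 live cells
Generation 1: 3 live cells
.....
.....
.O...
.....
...O.
....O
.....
Generation 2: 0 live cells
(generation 2 grid is the final answer)

Answer: .....
.....
.....
.....
.....
.....
.....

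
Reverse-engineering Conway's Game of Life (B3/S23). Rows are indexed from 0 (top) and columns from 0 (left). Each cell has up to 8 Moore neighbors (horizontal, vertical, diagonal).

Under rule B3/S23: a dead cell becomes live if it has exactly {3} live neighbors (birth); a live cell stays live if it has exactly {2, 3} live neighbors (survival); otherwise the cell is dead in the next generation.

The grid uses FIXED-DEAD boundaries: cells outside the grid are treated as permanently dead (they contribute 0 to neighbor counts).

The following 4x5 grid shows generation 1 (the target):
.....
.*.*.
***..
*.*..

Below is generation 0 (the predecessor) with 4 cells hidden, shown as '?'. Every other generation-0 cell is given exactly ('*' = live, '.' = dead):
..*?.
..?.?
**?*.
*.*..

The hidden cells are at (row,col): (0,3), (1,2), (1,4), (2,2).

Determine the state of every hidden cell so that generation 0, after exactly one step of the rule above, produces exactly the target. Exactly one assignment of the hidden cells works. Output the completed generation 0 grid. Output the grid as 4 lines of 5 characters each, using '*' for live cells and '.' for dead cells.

Answer: ..**.
.....
**.*.
*.*..

Derivation:
Hidden generation-0 cells (in order): (0,3), (1,2), (1,4), (2,2).
A hidden cell only influences target cells in its own 3x3 neighborhood. Try each of the 2^4 = 16 assignments, step the completed generation 0 forward once under B3/S23, and compare with the target:
  (0,3)=. (1,2)=. (1,4)=. (2,2)=. -> step gives (1,2)='*' but target has '.' -> reject
  (0,3)=. (1,2)=. (1,4)=. (2,2)=* -> step gives (1,1)='.' but target has '*' -> reject
  (0,3)=. (1,2)=. (1,4)=* (2,2)=. -> step gives (1,2)='*' but target has '.' -> reject
  (0,3)=. (1,2)=. (1,4)=* (2,2)=* -> step gives (1,1)='.' but target has '*' -> reject
  (0,3)=. (1,2)=* (1,4)=. (2,2)=. -> step gives (1,1)='.' but target has '*' -> reject
  (0,3)=. (1,2)=* (1,4)=. (2,2)=* -> step gives (1,1)='.' but target has '*' -> reject
  (0,3)=. (1,2)=* (1,4)=* (2,2)=. -> step gives (0,3)='*' but target has '.' -> reject
  (0,3)=. (1,2)=* (1,4)=* (2,2)=* -> step gives (0,3)='*' but target has '.' -> reject
  (0,3)=* (1,2)=. (1,4)=. (2,2)=. -> step reproduces the target at every cell -> ACCEPT
  (0,3)=* (1,2)=. (1,4)=. (2,2)=* -> step gives (1,1)='.' but target has '*' -> reject
  (0,3)=* (1,2)=. (1,4)=* (2,2)=. -> step gives (0,3)='*' but target has '.' -> reject
  (0,3)=* (1,2)=. (1,4)=* (2,2)=* -> step gives (0,3)='*' but target has '.' -> reject
  (0,3)=* (1,2)=* (1,4)=. (2,2)=. -> step gives (0,2)='*' but target has '.' -> reject
  (0,3)=* (1,2)=* (1,4)=. (2,2)=* -> step gives (0,2)='*' but target has '.' -> reject
  (0,3)=* (1,2)=* (1,4)=* (2,2)=. -> step gives (0,2)='*' but target has '.' -> reject
  (0,3)=* (1,2)=* (1,4)=* (2,2)=* -> step gives (0,2)='*' but target has '.' -> reject
Unique solution: (0,3)=live, (1,2)=dead, (1,4)=dead, (2,2)=dead.
Check: live-neighbor counts of every cell in the completed generation 0:
01111
23432
23311
24221
Applying B3/S23 to generation 0 with these counts gives:
.....
.*.*.
***..
*.*..
which matches the target exactly.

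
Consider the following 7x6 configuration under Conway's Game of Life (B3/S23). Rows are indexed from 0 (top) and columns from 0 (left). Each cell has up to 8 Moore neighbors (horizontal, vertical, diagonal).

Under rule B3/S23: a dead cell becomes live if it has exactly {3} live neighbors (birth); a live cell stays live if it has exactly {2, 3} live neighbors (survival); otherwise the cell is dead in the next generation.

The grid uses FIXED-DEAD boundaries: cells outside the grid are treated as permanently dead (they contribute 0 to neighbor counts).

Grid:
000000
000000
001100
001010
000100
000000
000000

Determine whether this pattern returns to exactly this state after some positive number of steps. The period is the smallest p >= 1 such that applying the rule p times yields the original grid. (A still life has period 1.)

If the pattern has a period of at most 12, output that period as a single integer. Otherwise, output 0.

Answer: 1

Derivation:
Simulating and comparing each generation to the original:
Gen 0 (original, given above): 5 live cells
Gen 1: 5 live cells, MATCHES original -> period = 1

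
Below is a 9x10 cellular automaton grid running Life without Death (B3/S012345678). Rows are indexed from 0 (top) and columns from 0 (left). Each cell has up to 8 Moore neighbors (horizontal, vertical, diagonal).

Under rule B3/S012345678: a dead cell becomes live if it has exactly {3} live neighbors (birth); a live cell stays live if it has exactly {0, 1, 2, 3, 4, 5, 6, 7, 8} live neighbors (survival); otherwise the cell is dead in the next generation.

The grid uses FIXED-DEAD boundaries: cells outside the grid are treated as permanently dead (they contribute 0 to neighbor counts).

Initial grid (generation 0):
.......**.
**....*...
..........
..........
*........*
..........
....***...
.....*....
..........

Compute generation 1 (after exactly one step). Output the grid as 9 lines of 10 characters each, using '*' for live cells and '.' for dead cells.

Answer: .......**.
**....**..
..........
..........
*........*
.....*....
....***...
....***...
..........

Derivation:
Simulating step by step:
Generation 0 (given above): 11 live cells
Generation 1: 15 live cells
(generation 1 grid is the final answer)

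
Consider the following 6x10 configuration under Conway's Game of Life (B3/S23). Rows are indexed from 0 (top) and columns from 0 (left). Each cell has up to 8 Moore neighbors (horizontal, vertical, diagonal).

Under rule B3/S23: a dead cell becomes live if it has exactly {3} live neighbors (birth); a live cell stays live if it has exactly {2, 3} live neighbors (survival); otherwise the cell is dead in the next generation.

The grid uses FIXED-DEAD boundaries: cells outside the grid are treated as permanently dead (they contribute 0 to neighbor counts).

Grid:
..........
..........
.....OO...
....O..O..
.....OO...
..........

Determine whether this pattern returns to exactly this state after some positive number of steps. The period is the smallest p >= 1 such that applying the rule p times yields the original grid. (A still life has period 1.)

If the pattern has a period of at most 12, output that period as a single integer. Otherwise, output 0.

Simulating and comparing each generation to the original:
Gen 0 (original, given above): 6 live cells
Gen 1: 6 live cells, MATCHES original -> period = 1

Answer: 1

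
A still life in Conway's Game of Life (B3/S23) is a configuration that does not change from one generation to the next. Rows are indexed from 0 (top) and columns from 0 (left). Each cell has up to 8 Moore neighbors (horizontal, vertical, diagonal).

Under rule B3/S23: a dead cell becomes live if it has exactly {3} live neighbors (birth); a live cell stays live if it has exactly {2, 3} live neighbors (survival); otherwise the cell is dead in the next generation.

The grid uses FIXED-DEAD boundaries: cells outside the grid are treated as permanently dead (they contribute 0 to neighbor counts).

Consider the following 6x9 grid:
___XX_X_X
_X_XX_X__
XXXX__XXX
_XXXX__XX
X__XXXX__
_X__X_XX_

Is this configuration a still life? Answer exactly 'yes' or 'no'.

Answer: no

Derivation:
Compute generation 1 and compare to generation 0 (given above):
Generation 1:
__XXX__X_
XX____X_X
X_____X_X
________X
X_______X
___XX_XX_
Cell (0,2) differs: gen0=0 vs gen1=1 -> NOT a still life.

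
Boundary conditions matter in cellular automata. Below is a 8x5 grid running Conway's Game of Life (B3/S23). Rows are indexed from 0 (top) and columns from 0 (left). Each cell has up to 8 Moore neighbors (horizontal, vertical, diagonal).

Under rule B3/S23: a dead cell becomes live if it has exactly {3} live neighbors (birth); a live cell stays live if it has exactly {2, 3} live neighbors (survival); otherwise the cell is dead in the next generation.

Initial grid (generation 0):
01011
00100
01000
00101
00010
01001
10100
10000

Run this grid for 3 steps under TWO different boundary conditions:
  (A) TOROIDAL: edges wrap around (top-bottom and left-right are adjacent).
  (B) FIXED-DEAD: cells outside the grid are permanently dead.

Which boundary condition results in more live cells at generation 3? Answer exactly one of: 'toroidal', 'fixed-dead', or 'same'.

Answer: fixed-dead

Derivation:
Under TOROIDAL boundary, generation 3:
00000
00000
00000
00000
00000
00000
00000
00000
Population = 0

Under FIXED-DEAD boundary, generation 3:
00000
00011
00000
00000
00000
00000
00000
00000
Population = 2

Comparison: toroidal=0, fixed-dead=2 -> fixed-dead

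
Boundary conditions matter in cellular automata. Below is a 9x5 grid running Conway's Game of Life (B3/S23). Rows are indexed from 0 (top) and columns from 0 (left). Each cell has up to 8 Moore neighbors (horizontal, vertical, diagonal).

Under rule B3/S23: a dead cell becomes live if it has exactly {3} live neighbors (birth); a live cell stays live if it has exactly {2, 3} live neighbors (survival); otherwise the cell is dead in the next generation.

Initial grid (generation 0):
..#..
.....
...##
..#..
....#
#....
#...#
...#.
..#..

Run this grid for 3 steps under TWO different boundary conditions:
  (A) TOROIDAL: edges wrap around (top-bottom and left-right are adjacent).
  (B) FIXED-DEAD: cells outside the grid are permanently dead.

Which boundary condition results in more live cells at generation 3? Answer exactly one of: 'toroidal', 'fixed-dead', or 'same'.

Answer: toroidal

Derivation:
Under TOROIDAL boundary, generation 3:
..#.#
..#.#
.....
.....
.....
#...#
#..#.
#.#..
....#
Population = 11

Under FIXED-DEAD boundary, generation 3:
.....
.....
.....
.....
.....
.....
.....
.....
.....
Population = 0

Comparison: toroidal=11, fixed-dead=0 -> toroidal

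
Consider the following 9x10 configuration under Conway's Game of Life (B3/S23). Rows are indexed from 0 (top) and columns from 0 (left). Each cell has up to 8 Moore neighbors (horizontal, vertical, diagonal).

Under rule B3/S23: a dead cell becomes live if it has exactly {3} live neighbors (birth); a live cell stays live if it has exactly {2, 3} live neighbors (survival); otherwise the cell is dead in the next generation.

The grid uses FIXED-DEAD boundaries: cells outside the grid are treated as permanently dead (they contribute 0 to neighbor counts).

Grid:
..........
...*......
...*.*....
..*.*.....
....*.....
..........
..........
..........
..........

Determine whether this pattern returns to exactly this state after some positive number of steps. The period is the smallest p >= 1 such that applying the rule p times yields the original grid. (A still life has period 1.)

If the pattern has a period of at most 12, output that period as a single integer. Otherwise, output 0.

Answer: 2

Derivation:
Simulating and comparing each generation to the original:
Gen 0 (original, given above): 6 live cells
Gen 1: 6 live cells, differs from original
Gen 2: 6 live cells, MATCHES original -> period = 2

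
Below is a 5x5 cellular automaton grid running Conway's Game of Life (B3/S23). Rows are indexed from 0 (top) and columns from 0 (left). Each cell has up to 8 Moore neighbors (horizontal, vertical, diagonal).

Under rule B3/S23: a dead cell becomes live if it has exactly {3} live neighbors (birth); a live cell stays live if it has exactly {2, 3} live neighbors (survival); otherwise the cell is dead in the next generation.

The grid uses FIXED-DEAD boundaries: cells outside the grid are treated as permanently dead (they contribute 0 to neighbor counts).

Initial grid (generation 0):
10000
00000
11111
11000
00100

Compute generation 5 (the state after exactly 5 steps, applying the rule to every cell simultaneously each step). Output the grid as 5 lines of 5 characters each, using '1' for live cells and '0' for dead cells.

Simulating step by step:
Generation 0 (given above): 9 live cells
Generation 1: 8 live cells
00000
10110
10110
10000
01000
Generation 2: 7 live cells
00000
00110
10110
10100
00000
Generation 3: 5 live cells
00000
01110
00000
00110
00000
Generation 4: 3 live cells
00100
00100
01000
00000
00000
Generation 5: 2 live cells
(generation 5 grid is the final answer)

Answer: 00000
01100
00000
00000
00000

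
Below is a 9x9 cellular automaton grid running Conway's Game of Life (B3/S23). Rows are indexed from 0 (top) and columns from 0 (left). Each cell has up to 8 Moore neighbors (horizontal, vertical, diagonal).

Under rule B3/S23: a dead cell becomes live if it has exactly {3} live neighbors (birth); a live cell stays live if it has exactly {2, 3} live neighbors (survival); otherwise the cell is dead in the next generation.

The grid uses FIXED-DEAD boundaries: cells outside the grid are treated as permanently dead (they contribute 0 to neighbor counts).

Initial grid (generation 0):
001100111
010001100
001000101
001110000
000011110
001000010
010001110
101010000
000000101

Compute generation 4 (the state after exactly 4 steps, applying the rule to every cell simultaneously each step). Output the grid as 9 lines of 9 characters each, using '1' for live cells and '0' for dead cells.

Simulating step by step:
Generation 0 (given above): 29 live cells
Generation 1: 29 live cells
001001110
010101001
011010110
001010000
001011110
000010001
011101110
010000000
000000000
Generation 2: 28 live cells
001011110
010100001
010010110
001010000
000010110
010000001
011111110
010000100
000000000
Generation 3: 31 live cells
001111110
010100001
010011010
000010000
000101010
010000001
110111110
010110110
000000000
Generation 4: 26 live cells
(generation 4 grid is the final answer)

Answer: 001111110
010000001
001111000
000100000
000010000
110100001
110100001
110100010
000000000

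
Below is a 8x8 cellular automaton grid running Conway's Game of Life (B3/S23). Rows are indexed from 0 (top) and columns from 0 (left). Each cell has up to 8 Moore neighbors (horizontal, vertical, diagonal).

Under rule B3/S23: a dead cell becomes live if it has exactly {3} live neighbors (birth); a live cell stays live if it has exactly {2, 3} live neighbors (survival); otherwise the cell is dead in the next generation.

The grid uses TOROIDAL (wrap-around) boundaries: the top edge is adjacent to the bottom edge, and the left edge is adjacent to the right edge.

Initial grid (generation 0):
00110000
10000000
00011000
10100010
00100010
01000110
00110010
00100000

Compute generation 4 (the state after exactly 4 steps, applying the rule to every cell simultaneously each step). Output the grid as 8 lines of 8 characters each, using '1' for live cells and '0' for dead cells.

Simulating step by step:
Generation 0 (given above): 17 live cells
Generation 1: 25 live cells
01110000
00101000
01010001
01100101
00100010
01010111
01110110
01000000
Generation 2: 23 live cells
01010000
10001000
01011010
01010001
00011000
11010001
01010101
10001000
Generation 3: 31 live cells
11011000
11001100
01011101
10000100
01011001
01010011
01010011
11011000
Generation 4: 23 live cells
(generation 4 grid is the final answer)

Answer: 00000001
00000011
01110001
01000101
01011101
01010100
01010110
00000100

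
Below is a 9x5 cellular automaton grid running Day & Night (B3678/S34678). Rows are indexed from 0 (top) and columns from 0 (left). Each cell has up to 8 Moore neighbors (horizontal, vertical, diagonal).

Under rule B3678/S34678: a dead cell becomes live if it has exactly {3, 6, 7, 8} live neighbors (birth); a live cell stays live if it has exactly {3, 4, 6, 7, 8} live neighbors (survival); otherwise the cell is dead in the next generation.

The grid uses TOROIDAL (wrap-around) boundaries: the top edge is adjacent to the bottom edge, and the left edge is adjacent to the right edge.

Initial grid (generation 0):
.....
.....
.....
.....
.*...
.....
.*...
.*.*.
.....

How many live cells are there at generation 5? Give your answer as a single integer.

Simulating step by step:
Generation 0 (given above): 4 live cells
Generation 1: 2 live cells
.....
.....
.....
.....
.....
.....
..*..
..*..
.....
Generation 2: 0 live cells
.....
.....
.....
.....
.....
.....
.....
.....
.....
Generation 3: 0 live cells
.....
.....
.....
.....
.....
.....
.....
.....
.....
Generation 4: 0 live cells
.....
.....
.....
.....
.....
.....
.....
.....
.....
Generation 5: 0 live cells
.....
.....
.....
.....
.....
.....
.....
.....
.....
Population at generation 5: 0

Answer: 0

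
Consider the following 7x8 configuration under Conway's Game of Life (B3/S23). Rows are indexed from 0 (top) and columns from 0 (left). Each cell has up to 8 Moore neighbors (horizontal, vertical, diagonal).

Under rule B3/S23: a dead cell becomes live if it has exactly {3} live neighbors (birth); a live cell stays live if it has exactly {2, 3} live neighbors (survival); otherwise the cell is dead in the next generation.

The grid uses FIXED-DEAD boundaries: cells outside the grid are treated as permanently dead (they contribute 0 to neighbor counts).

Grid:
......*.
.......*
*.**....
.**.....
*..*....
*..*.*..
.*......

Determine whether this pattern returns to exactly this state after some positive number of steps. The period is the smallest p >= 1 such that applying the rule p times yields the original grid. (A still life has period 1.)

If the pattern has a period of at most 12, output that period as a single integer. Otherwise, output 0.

Answer: 0

Derivation:
Simulating and comparing each generation to the original:
Gen 0 (original, given above): 13 live cells
Gen 1: 10 live cells, differs from original
Gen 2: 12 live cells, differs from original
Gen 3: 11 live cells, differs from original
Gen 4: 13 live cells, differs from original
Gen 5: 13 live cells, differs from original
Gen 6: 18 live cells, differs from original
Gen 7: 11 live cells, differs from original
Gen 8: 10 live cells, differs from original
Gen 9: 6 live cells, differs from original
Gen 10: 7 live cells, differs from original
Gen 11: 6 live cells, differs from original
Gen 12: 4 live cells, differs from original
No period found within 12 steps.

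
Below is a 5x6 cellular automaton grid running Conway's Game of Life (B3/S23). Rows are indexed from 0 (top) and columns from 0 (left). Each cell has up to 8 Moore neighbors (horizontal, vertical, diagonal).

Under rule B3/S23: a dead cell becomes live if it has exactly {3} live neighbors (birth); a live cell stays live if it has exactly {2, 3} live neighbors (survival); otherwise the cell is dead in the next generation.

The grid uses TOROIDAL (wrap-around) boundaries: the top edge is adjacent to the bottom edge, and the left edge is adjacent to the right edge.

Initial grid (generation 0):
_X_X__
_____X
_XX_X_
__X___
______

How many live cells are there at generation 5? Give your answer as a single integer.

Simulating step by step:
Generation 0 (given above): 7 live cells
Generation 1: 11 live cells
______
XX_XX_
_XXX__
_XXX__
__X___
Generation 2: 10 live cells
_XXX__
XX_XX_
______
______
_XXX__
Generation 3: 7 live cells
______
XX_XX_
______
__X___
_X_X__
Generation 4: 9 live cells
XX_XX_
______
_XXX__
__X___
__X___
Generation 5: 9 live cells
_XXX__
X___X_
_XXX__
______
__X___
Population at generation 5: 9

Answer: 9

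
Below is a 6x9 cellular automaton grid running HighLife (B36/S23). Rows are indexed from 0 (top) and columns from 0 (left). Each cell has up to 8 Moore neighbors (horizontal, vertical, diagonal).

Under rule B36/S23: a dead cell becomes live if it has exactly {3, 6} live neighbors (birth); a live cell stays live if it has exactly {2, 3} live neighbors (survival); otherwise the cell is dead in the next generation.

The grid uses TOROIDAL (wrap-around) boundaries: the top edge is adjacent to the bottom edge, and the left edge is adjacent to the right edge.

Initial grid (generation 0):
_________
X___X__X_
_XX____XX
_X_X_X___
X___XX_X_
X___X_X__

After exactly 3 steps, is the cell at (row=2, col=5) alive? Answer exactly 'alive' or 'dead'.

Answer: dead

Derivation:
Simulating step by step:
Generation 0 (given above): 17 live cells
Generation 1: 23 live cells
_____X__X
XX_____X_
_XXXX_XXX
_X_X_X_X_
XX_X____X
____X_X_X
Generation 2: 20 live cells
_____XX_X
_X_XXX___
___XXX___
X____X___
_X_X_XX_X
____XX__X
Generation 3: 18 live cells
X__XX_XX_
__XX_____
__XX__X__
X_XXX____
______XXX
________X

Cell (2,5) at generation 3: 0 -> dead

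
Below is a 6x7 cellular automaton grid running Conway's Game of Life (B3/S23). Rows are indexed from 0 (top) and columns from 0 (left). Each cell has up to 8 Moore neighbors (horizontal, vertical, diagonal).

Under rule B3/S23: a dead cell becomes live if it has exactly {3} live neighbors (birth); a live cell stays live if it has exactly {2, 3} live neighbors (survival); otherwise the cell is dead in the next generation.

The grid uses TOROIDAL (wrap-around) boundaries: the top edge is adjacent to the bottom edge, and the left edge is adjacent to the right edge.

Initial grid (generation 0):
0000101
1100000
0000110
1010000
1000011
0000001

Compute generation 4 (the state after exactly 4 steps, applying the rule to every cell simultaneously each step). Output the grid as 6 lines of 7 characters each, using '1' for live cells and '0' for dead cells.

Simulating step by step:
Generation 0 (given above): 12 live cells
Generation 1: 13 live cells
0000011
1000101
1000001
1100100
1100010
0000000
Generation 2: 9 live cells
1000011
0000000
0000000
0000010
1100001
1000010
Generation 3: 9 live cells
1000010
0000001
0000000
1000001
1100010
0000010
Generation 4: 14 live cells
(generation 4 grid is the final answer)

Answer: 0000010
0000001
1000001
1100001
1100010
1100110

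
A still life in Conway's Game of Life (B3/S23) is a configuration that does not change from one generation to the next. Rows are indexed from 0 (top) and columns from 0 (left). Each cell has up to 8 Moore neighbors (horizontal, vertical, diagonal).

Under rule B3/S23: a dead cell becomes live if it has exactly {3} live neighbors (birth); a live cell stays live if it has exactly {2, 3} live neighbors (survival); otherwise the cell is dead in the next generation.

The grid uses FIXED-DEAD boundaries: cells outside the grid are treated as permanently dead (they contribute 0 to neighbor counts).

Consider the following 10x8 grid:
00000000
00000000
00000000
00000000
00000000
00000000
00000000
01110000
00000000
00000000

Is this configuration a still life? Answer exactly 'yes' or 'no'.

Compute generation 1 and compare to generation 0 (given above):
Generation 1:
00000000
00000000
00000000
00000000
00000000
00000000
00100000
00100000
00100000
00000000
Cell (6,2) differs: gen0=0 vs gen1=1 -> NOT a still life.

Answer: no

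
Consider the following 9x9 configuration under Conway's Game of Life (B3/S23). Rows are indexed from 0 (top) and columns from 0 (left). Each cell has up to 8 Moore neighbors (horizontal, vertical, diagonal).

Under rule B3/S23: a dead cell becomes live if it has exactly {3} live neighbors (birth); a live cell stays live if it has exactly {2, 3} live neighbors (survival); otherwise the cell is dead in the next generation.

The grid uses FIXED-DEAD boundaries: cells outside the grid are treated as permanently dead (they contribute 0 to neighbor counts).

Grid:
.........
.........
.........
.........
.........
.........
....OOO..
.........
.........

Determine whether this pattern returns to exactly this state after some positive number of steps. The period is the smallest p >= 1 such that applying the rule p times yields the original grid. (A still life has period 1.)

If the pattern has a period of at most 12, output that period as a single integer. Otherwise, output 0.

Answer: 2

Derivation:
Simulating and comparing each generation to the original:
Gen 0 (original, given above): 3 live cells
Gen 1: 3 live cells, differs from original
Gen 2: 3 live cells, MATCHES original -> period = 2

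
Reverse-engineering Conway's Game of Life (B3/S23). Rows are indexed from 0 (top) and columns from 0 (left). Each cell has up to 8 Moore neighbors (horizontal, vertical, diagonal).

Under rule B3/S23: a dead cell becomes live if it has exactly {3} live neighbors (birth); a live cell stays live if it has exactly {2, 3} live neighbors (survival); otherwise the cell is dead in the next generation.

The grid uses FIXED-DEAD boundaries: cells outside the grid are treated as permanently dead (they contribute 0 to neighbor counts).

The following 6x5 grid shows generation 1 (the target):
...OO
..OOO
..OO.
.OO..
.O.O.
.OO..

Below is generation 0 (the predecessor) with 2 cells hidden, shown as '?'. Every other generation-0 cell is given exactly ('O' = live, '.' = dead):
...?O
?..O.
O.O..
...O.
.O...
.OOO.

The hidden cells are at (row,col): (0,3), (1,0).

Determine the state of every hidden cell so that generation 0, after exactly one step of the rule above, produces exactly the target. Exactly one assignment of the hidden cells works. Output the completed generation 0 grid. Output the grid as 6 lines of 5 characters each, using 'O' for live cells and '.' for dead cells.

Hidden generation-0 cells (in order): (0,3), (1,0).
A hidden cell only influences target cells in its own 3x3 neighborhood. Try each of the 2^2 = 4 assignments, step the completed generation 0 forward once under B3/S23, and compare with the target:
  (0,3)=. (1,0)=. -> step gives (0,3)='.' but target has 'O' -> reject
  (0,3)=. (1,0)=O -> step gives (0,3)='.' but target has 'O' -> reject
  (0,3)=O (1,0)=. -> step reproduces the target at every cell -> ACCEPT
  (0,3)=O (1,0)=O -> step gives (1,1)='O' but target has '.' -> reject
Unique solution: (0,3)=live, (1,0)=dead.
Check: live-neighbor counts of every cell in the completed generation 0:
00222
12333
02232
23311
22532
22311
Applying B3/S23 to generation 0 with these counts gives:
...OO
..OOO
..OO.
.OO..
.O.O.
.OO..
which matches the target exactly.

Answer: ...OO
...O.
O.O..
...O.
.O...
.OOO.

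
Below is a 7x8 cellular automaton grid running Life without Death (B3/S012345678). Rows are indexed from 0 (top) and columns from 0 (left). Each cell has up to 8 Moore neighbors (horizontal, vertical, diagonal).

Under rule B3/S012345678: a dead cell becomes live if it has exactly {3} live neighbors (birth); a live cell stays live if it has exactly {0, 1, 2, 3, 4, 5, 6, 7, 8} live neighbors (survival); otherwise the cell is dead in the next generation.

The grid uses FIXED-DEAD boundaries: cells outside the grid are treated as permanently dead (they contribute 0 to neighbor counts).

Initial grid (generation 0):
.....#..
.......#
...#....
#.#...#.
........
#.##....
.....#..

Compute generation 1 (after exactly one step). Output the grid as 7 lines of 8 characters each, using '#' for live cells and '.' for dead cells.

Simulating step by step:
Generation 0 (given above): 10 live cells
Generation 1: 12 live cells
(generation 1 grid is the final answer)

Answer: .....#..
.......#
...#....
#.#...#.
..##....
#.##....
.....#..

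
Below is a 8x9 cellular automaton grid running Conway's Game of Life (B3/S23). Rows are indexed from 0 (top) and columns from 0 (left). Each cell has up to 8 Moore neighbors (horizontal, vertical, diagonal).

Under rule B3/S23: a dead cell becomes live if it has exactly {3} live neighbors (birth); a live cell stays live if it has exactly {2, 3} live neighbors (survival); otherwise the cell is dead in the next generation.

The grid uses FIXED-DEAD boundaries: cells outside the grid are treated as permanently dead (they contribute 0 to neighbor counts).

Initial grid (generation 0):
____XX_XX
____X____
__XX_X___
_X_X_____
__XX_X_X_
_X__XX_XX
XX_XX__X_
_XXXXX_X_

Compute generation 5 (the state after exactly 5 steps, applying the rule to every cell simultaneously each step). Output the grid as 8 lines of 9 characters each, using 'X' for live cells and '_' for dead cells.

Answer: _____XX__
___XX__X_
__X___XX_
_XXX_____
____X____
_XX_X____
_XX_XX___
_________

Derivation:
Simulating step by step:
Generation 0 (given above): 30 live cells
Generation 1: 23 live cells
____XX___
______X__
__XX_____
_X____X__
_X_X_X_XX
XX___X_XX
X______X_
XX___XX__
Generation 2: 24 live cells
_____X___
___XXX___
__X______
_X_XX_XX_
_X__XX__X
XXX_X____
_____X_XX
XX____X__
Generation 3: 27 live cells
_____X___
___XXX___
__X___X__
_X_XX_XX_
______XX_
XXXXX_XXX
__X__XXX_
______XX_
Generation 4: 20 live cells
_____X___
___XXXX__
__X___XX_
__XX_____
X________
_XXXX___X
__X_X____
_____X_X_
Generation 5: 19 live cells
(generation 5 grid is the final answer)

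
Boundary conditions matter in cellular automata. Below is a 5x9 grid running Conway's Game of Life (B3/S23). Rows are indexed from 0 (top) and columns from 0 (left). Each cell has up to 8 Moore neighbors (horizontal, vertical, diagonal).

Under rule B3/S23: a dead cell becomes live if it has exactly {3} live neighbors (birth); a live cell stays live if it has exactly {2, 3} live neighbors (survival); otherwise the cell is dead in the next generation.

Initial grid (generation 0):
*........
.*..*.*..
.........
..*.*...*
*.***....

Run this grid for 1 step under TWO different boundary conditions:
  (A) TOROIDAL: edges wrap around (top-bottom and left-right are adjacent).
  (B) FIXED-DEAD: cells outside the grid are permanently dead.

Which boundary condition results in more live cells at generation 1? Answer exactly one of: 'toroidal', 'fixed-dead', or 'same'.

Under TOROIDAL boundary, generation 1:
*.*.**...
.........
...*.*...
.**.*....
*.*.*...*
Population = 13

Under FIXED-DEAD boundary, generation 1:
.........
.........
...*.*...
.**.*....
.**.*....
Population = 8

Comparison: toroidal=13, fixed-dead=8 -> toroidal

Answer: toroidal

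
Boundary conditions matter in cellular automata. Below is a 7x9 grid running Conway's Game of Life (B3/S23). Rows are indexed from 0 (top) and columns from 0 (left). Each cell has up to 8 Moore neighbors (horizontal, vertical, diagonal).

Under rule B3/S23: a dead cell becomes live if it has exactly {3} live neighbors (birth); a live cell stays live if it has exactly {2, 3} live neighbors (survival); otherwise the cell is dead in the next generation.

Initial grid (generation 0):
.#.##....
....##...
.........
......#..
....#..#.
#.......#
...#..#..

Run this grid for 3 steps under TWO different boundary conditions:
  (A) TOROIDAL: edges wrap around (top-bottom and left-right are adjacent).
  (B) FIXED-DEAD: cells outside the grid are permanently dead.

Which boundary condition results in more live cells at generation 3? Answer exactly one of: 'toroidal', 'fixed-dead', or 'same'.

Under TOROIDAL boundary, generation 3:
##...#...
..#..##..
....#....
.........
.......##
####...#.
.####...#
Population = 19

Under FIXED-DEAD boundary, generation 3:
....#....
.....##..
.........
.........
.........
.........
.........
Population = 3

Comparison: toroidal=19, fixed-dead=3 -> toroidal

Answer: toroidal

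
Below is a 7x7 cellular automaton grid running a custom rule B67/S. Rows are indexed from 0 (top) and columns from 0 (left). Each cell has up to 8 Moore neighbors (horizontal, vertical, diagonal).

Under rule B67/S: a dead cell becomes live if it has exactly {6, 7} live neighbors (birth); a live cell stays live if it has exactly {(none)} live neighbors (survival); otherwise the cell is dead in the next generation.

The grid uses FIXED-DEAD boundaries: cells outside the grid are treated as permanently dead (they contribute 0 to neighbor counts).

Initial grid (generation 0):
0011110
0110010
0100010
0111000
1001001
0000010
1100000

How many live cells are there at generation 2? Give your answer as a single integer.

Simulating step by step:
Generation 0 (given above): 18 live cells
Generation 1: 1 live cells
0000000
0000000
0010000
0000000
0000000
0000000
0000000
Generation 2: 0 live cells
0000000
0000000
0000000
0000000
0000000
0000000
0000000
Population at generation 2: 0

Answer: 0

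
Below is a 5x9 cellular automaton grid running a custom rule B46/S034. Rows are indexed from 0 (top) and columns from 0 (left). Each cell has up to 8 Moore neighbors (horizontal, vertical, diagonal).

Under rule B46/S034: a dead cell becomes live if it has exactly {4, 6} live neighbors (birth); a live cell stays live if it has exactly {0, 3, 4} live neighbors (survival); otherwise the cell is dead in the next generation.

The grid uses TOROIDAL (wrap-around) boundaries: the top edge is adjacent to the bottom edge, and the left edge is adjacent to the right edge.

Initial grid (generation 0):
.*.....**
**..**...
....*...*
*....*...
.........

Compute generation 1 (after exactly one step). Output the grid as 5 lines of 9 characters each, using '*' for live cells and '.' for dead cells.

Answer: *........
*.......*
*...**...
.........
.........

Derivation:
Simulating step by step:
Generation 0 (given above): 11 live cells
Generation 1: 6 live cells
(generation 1 grid is the final answer)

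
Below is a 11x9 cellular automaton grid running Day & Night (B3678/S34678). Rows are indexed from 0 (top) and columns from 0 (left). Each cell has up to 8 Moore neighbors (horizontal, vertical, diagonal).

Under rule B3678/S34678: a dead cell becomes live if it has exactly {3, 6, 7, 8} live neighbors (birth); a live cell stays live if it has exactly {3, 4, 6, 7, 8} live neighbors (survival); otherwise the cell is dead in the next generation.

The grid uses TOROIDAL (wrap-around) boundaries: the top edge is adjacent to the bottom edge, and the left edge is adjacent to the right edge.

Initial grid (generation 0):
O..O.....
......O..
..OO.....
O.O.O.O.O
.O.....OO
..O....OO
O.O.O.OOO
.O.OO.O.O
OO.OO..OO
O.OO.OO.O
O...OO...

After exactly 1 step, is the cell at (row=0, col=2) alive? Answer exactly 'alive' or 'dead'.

Answer: dead

Derivation:
Simulating step by step:
Generation 0 (given above): 42 live cells
Generation 1: 41 live cells
....OO...
..OO.....
.O.O.O.O.
O.O.....O
.OOO..O..
...O...OO
O.O...OO.
OO..O.OOO
OOO......
..OOOOO..
O.O.OOO..

Cell (0,2) at generation 1: 0 -> dead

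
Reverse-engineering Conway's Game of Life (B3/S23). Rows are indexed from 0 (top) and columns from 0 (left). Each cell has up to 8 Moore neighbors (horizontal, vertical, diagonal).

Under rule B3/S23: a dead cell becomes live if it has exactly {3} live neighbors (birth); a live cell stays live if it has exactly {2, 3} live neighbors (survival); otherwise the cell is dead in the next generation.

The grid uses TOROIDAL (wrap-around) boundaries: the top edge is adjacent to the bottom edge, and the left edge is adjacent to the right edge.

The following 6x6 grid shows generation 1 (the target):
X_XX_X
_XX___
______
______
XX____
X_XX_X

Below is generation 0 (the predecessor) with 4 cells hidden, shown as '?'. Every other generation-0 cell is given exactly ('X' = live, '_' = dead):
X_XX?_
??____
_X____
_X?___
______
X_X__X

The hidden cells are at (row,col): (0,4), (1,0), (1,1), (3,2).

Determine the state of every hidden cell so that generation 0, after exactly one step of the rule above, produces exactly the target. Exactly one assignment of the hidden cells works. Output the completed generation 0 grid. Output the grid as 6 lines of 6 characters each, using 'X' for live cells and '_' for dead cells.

Hidden generation-0 cells (in order): (0,4), (1,0), (1,1), (3,2).
A hidden cell only influences target cells in its own 3x3 neighborhood. Try each of the 2^4 = 16 assignments, step the completed generation 0 forward once under B3/S23, and compare with the target:
  (0,4)=_ (1,0)=_ (1,1)=_ (3,2)=_ -> step reproduces the target at every cell -> ACCEPT
  (0,4)=_ (1,0)=_ (1,1)=_ (3,2)=X -> step gives (2,1)='X' but target has '_' -> reject
  (0,4)=_ (1,0)=_ (1,1)=X (3,2)=_ -> step gives (1,0)='X' but target has '_' -> reject
  (0,4)=_ (1,0)=_ (1,1)=X (3,2)=X -> step gives (1,0)='X' but target has '_' -> reject
  (0,4)=_ (1,0)=X (1,1)=_ (3,2)=_ -> step gives (0,5)='_' but target has 'X' -> reject
  (0,4)=_ (1,0)=X (1,1)=_ (3,2)=X -> step gives (0,5)='_' but target has 'X' -> reject
  (0,4)=_ (1,0)=X (1,1)=X (3,2)=_ -> step gives (0,0)='_' but target has 'X' -> reject
  (0,4)=_ (1,0)=X (1,1)=X (3,2)=X -> step gives (0,0)='_' but target has 'X' -> reject
  (0,4)=X (1,0)=_ (1,1)=_ (3,2)=_ -> step gives (0,4)='X' but target has '_' -> reject
  (0,4)=X (1,0)=_ (1,1)=_ (3,2)=X -> step gives (0,4)='X' but target has '_' -> reject
  (0,4)=X (1,0)=_ (1,1)=X (3,2)=_ -> step gives (0,4)='X' but target has '_' -> reject
  (0,4)=X (1,0)=_ (1,1)=X (3,2)=X -> step gives (0,4)='X' but target has '_' -> reject
  (0,4)=X (1,0)=X (1,1)=_ (3,2)=_ -> step gives (0,4)='X' but target has '_' -> reject
  (0,4)=X (1,0)=X (1,1)=_ (3,2)=X -> step gives (0,4)='X' but target has '_' -> reject
  (0,4)=X (1,0)=X (1,1)=X (3,2)=_ -> step gives (0,0)='_' but target has 'X' -> reject
  (0,4)=X (1,0)=X (1,1)=X (3,2)=X -> step gives (0,0)='_' but target has 'X' -> reject
Unique solution: (0,4)=dead, (1,0)=dead, (1,1)=dead, (3,2)=dead.
Check: live-neighbor counts of every cell in the completed generation 0:
242223
233211
212000
212000
332112
242322
Applying B3/S23 to generation 0 with these counts gives:
X_XX_X
_XX___
______
______
XX____
X_XX_X
which matches the target exactly.

Answer: X_XX__
______
_X____
_X____
______
X_X__X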